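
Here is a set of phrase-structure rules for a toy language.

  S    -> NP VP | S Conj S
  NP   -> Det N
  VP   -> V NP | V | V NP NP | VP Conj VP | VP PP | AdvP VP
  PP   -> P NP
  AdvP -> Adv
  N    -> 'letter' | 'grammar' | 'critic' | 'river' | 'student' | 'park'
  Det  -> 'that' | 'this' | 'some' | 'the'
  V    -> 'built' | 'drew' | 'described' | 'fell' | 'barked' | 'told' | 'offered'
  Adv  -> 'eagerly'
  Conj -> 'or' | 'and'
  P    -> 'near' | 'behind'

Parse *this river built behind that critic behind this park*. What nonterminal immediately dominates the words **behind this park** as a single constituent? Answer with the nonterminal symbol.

S
  NP
    Det: this
    N: river
  VP
    VP
      VP
        V: built
      PP
        P: behind
        NP
          Det: that
          N: critic
    PP
      P: behind
      NP
        Det: this
        N: park
The span 'behind this park' is the PP node built by PP → P NP.

PP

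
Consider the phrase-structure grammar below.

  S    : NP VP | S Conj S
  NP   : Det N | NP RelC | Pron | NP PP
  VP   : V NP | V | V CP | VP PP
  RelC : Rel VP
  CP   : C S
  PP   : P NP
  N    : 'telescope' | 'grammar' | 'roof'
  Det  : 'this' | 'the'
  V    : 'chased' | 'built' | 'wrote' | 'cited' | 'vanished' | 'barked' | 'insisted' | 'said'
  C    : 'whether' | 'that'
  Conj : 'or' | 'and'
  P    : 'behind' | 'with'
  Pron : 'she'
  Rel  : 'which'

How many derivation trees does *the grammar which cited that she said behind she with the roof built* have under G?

Two of the 9 distinct bracketings:
[S [NP [NP [Det the] [N grammar]] [RelC [Rel which] [VP [V cited] [CP [C that] [S [NP [Pron she]] [VP [VP [V said]] [PP [P behind] [NP [NP [Pron she]] [PP [P with] [NP [Det the] [N roof]]]]]]]]]]] [VP [V built]]]
[S [NP [NP [Det the] [N grammar]] [RelC [Rel which] [VP [V cited] [CP [C that] [S [NP [Pron she]] [VP [VP [VP [V said]] [PP [P behind] [NP [Pron she]]]] [PP [P with] [NP [Det the] [N roof]]]]]]]]] [VP [V built]]]
The difference turns on whether NP → NP PP is used at the relevant span, versus an alternative expansion of NP.

9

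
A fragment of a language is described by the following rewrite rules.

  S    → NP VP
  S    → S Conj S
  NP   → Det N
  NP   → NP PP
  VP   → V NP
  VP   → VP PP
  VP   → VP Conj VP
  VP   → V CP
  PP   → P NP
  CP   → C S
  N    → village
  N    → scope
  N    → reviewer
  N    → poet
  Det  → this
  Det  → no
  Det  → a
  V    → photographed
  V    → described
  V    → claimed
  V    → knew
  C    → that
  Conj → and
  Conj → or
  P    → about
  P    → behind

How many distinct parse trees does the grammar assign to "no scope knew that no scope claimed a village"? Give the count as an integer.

[S [NP [Det no] [N scope]] [VP [V knew] [CP [C that] [S [NP [Det no] [N scope]] [VP [V claimed] [NP [Det a] [N village]]]]]]]
No rule offers an alternative attachment or grouping for any span, so this is the only derivation.

1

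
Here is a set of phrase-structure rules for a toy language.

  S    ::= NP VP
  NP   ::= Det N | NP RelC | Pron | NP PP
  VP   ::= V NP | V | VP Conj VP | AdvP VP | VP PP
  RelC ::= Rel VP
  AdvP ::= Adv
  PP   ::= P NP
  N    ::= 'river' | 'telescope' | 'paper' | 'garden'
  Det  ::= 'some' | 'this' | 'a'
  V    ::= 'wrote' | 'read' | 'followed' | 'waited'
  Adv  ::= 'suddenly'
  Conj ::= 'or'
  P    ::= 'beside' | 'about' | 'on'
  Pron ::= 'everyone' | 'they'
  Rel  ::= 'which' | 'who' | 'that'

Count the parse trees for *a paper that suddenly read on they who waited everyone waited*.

Two of the 6 distinct bracketings:
[S [NP [NP [Det a] [N paper]] [RelC [Rel that] [VP [AdvP [Adv suddenly]] [VP [VP [V read]] [PP [P on] [NP [NP [Pron they]] [RelC [Rel who] [VP [V waited] [NP [Pron everyone]]]]]]]]]] [VP [V waited]]]
[S [NP [NP [Det a] [N paper]] [RelC [Rel that] [VP [VP [AdvP [Adv suddenly]] [VP [V read]]] [PP [P on] [NP [NP [Pron they]] [RelC [Rel who] [VP [V waited] [NP [Pron everyone]]]]]]]]] [VP [V waited]]]
The trees differ in how a recursive rule is bracketed over the same span.

6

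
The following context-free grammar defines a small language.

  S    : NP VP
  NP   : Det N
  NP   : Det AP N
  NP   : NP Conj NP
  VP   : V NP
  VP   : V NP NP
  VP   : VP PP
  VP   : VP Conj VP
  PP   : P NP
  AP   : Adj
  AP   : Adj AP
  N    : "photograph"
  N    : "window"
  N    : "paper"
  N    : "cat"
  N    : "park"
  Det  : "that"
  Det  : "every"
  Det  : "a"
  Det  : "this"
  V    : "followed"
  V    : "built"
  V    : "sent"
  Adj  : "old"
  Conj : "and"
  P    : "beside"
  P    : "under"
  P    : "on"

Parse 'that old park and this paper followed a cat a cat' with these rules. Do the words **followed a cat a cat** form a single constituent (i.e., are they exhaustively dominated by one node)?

Yes

[S [NP [NP [Det that] [AP [Adj old]] [N park]] [Conj and] [NP [Det this] [N paper]]] [VP [V followed] [NP [Det a] [N cat]] [NP [Det a] [N cat]]]]
The words 'followed a cat a cat' are exhaustively dominated by a single VP node (built by VP → V NP NP), so they form a constituent.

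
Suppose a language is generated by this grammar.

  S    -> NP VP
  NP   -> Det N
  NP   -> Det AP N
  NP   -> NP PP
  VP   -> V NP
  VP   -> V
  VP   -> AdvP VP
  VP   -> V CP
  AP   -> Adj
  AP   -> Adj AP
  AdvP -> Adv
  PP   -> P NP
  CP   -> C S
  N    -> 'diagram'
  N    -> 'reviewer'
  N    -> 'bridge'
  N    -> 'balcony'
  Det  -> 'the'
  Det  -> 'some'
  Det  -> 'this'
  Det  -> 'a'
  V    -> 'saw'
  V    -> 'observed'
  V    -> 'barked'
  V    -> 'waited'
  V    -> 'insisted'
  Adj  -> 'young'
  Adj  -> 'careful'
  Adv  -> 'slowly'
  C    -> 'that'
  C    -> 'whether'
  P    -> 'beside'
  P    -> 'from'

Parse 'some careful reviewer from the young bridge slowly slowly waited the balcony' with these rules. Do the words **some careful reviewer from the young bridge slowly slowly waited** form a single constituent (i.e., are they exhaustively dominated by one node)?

No

[S [NP [NP [Det some] [AP [Adj careful]] [N reviewer]] [PP [P from] [NP [Det the] [AP [Adj young]] [N bridge]]]] [VP [AdvP [Adv slowly]] [VP [AdvP [Adv slowly]] [VP [V waited] [NP [Det the] [N balcony]]]]]]
The smallest constituent containing 'some careful reviewer from the young bridge slowly slowly waited' is the S spanning 'some careful reviewer from the young bridge slowly slowly waited the balcony'; no single node in the tree dominates exactly the given words.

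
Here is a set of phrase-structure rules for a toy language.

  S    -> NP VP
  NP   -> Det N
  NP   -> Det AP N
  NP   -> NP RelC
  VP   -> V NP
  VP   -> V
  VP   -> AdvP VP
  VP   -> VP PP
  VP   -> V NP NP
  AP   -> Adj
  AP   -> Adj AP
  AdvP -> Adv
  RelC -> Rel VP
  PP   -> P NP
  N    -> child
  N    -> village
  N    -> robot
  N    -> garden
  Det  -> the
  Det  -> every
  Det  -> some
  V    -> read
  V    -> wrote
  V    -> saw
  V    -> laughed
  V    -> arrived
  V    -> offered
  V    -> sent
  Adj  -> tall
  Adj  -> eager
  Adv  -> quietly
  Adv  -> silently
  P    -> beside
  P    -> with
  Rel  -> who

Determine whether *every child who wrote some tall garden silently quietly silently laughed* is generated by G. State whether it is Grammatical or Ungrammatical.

Grammatical

[S [NP [NP [Det every] [N child]] [RelC [Rel who] [VP [V wrote] [NP [Det some] [AP [Adj tall]] [N garden]]]]] [VP [AdvP [Adv silently]] [VP [AdvP [Adv quietly]] [VP [AdvP [Adv silently]] [VP [V laughed]]]]]]
Each bracket corresponds to one application of a listed rule, so the string is derivable from S.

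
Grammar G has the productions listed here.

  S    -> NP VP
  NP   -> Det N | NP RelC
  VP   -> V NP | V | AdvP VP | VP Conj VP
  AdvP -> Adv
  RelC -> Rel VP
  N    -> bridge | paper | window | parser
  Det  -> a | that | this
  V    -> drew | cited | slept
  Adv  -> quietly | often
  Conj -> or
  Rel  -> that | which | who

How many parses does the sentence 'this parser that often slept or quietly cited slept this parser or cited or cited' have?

4

Two of the 4 distinct bracketings:
[S [NP [NP [Det this] [N parser]] [RelC [Rel that] [VP [AdvP [Adv often]] [VP [VP [V slept]] [Conj or] [VP [AdvP [Adv quietly]] [VP [V cited]]]]]]] [VP [VP [V slept] [NP [Det this] [N parser]]] [Conj or] [VP [VP [V cited]] [Conj or] [VP [V cited]]]]]
[S [NP [NP [Det this] [N parser]] [RelC [Rel that] [VP [AdvP [Adv often]] [VP [VP [V slept]] [Conj or] [VP [AdvP [Adv quietly]] [VP [V cited]]]]]]] [VP [VP [VP [V slept] [NP [Det this] [N parser]]] [Conj or] [VP [V cited]]] [Conj or] [VP [V cited]]]]
The trees differ in how a recursive rule is bracketed over the same span.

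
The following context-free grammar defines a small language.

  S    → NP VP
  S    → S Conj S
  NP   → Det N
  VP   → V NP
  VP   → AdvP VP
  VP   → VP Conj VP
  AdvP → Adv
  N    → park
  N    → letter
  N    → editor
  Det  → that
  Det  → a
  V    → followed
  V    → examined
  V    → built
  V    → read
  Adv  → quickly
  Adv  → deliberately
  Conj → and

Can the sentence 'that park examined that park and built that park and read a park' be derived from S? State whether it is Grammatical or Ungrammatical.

Grammatical

[S [NP [Det that] [N park]] [VP [VP [V examined] [NP [Det that] [N park]]] [Conj and] [VP [VP [V built] [NP [Det that] [N park]]] [Conj and] [VP [V read] [NP [Det a] [N park]]]]]]
The bracketing above is licensed at every node by one of the given productions, with S at the root.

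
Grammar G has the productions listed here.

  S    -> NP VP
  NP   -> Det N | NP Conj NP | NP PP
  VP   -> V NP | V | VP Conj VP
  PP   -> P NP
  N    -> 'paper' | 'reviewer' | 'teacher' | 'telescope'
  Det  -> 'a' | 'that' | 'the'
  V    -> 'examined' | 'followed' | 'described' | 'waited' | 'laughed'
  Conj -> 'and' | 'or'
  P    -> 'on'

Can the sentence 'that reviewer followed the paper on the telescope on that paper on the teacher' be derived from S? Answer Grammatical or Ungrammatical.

Grammatical

S
  NP
    Det: that
    N: reviewer
  VP
    V: followed
    NP
      NP
        Det: the
        N: paper
      PP
        P: on
        NP
          NP
            Det: the
            N: telescope
          PP
            P: on
            NP
              NP
                Det: that
                N: paper
              PP
                P: on
                NP
                  Det: the
                  N: teacher
Every word is introduced by a lexical rule and the phrasal rules combine the resulting categories into a single S.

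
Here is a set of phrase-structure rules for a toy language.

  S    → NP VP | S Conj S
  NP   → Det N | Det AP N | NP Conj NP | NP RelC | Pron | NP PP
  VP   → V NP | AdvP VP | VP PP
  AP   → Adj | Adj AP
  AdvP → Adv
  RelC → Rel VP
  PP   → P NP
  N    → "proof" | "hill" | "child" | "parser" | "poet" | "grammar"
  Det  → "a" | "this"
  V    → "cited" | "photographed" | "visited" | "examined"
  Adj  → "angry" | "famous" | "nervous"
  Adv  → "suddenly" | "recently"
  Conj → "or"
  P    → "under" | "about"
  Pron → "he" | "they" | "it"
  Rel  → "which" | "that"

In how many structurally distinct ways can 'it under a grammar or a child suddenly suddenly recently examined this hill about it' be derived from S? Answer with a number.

Two of the 10 distinct bracketings:
[S [NP [NP [NP [Pron it]] [PP [P under] [NP [Det a] [N grammar]]]] [Conj or] [NP [Det a] [N child]]] [VP [AdvP [Adv suddenly]] [VP [AdvP [Adv suddenly]] [VP [AdvP [Adv recently]] [VP [V examined] [NP [NP [Det this] [N hill]] [PP [P about] [NP [Pron it]]]]]]]]]
[S [NP [NP [NP [Pron it]] [PP [P under] [NP [Det a] [N grammar]]]] [Conj or] [NP [Det a] [N child]]] [VP [AdvP [Adv suddenly]] [VP [AdvP [Adv suddenly]] [VP [AdvP [Adv recently]] [VP [VP [V examined] [NP [Det this] [N hill]]] [PP [P about] [NP [Pron it]]]]]]]]
The difference turns on whether VP → VP PP is used at the relevant span, versus an alternative expansion of VP.

10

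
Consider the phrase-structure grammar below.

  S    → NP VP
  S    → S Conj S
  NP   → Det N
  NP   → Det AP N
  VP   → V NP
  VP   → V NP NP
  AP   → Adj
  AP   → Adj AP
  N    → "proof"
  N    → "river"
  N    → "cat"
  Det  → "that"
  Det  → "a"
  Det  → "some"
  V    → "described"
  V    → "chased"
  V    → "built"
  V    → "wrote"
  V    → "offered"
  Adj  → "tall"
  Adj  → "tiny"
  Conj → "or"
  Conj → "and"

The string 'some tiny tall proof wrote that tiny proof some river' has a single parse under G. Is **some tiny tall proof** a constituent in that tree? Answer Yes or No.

Yes

[S [NP [Det some] [AP [Adj tiny] [AP [Adj tall]]] [N proof]] [VP [V wrote] [NP [Det that] [AP [Adj tiny]] [N proof]] [NP [Det some] [N river]]]]
The words 'some tiny tall proof' are exhaustively dominated by a single NP node (built by NP → Det AP N), so they form a constituent.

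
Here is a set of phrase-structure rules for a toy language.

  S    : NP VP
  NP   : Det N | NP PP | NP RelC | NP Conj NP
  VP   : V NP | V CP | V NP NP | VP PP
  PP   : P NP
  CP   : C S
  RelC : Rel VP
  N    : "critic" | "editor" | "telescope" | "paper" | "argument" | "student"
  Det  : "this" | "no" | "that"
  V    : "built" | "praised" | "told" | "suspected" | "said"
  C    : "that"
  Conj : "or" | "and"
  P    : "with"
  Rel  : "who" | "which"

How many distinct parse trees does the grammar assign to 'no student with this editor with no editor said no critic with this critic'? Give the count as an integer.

4

Two of the 4 distinct bracketings:
[S [NP [NP [Det no] [N student]] [PP [P with] [NP [NP [Det this] [N editor]] [PP [P with] [NP [Det no] [N editor]]]]]] [VP [V said] [NP [NP [Det no] [N critic]] [PP [P with] [NP [Det this] [N critic]]]]]]
[S [NP [NP [Det no] [N student]] [PP [P with] [NP [NP [Det this] [N editor]] [PP [P with] [NP [Det no] [N editor]]]]]] [VP [VP [V said] [NP [Det no] [N critic]]] [PP [P with] [NP [Det this] [N critic]]]]]
The difference turns on whether VP → VP PP is used at the relevant span, versus an alternative expansion of VP.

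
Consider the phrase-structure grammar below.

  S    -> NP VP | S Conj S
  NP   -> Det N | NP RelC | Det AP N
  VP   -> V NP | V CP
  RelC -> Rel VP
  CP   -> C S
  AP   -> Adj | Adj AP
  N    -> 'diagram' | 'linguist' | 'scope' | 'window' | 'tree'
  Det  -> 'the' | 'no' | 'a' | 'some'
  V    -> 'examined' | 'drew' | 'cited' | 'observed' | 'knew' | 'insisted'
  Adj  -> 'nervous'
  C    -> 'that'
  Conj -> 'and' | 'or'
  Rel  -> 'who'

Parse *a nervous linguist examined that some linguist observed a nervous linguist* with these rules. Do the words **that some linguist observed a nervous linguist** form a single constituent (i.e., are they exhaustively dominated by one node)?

[S [NP [Det a] [AP [Adj nervous]] [N linguist]] [VP [V examined] [CP [C that] [S [NP [Det some] [N linguist]] [VP [V observed] [NP [Det a] [AP [Adj nervous]] [N linguist]]]]]]]
The words 'that some linguist observed a nervous linguist' are exhaustively dominated by a single CP node (built by CP → C S), so they form a constituent.

Yes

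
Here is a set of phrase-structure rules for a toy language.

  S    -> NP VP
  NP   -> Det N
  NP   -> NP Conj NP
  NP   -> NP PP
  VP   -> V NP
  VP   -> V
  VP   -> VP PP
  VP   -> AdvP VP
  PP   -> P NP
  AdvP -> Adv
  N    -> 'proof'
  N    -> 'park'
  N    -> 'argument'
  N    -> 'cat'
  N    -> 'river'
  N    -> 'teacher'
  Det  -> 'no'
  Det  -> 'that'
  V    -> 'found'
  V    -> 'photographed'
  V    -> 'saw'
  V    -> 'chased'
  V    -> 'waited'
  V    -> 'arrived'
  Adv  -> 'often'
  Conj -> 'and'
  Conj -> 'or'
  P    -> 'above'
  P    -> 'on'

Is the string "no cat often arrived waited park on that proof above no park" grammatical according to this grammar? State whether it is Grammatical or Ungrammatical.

A V word can never sit immediately before a V word in any string this grammar generates, so the substring 'arrived waited' rules out a derivation.

Ungrammatical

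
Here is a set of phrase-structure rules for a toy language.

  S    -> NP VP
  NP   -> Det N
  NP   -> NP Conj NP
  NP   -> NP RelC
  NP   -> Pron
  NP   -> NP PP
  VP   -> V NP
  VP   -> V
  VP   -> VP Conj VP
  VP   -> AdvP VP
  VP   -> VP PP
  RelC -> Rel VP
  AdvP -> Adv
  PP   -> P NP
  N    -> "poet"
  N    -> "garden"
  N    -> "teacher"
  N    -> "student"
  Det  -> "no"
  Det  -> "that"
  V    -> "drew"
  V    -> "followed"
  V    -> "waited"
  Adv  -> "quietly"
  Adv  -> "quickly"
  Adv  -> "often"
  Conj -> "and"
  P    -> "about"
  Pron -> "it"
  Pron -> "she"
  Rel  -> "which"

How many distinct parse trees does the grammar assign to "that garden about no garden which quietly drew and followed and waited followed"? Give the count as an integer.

10

Two of the 10 distinct bracketings:
[S [NP [NP [NP [Det that] [N garden]] [PP [P about] [NP [Det no] [N garden]]]] [RelC [Rel which] [VP [VP [AdvP [Adv quietly]] [VP [V drew]]] [Conj and] [VP [VP [V followed]] [Conj and] [VP [V waited]]]]]] [VP [V followed]]]
[S [NP [NP [NP [Det that] [N garden]] [PP [P about] [NP [Det no] [N garden]]]] [RelC [Rel which] [VP [VP [VP [AdvP [Adv quietly]] [VP [V drew]]] [Conj and] [VP [V followed]]] [Conj and] [VP [V waited]]]]] [VP [V followed]]]
The trees differ in how a recursive rule is bracketed over the same span.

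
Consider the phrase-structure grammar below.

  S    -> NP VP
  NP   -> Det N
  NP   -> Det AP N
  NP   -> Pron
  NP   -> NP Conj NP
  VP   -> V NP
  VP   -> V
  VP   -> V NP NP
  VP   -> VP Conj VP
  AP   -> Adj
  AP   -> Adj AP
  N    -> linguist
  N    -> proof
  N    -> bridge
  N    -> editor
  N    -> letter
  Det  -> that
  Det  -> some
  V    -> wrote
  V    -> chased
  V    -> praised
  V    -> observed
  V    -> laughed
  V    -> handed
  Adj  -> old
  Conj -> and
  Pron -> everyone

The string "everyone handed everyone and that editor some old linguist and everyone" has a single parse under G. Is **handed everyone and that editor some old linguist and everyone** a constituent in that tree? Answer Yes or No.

[S [NP [Pron everyone]] [VP [V handed] [NP [NP [Pron everyone]] [Conj and] [NP [Det that] [N editor]]] [NP [NP [Det some] [AP [Adj old]] [N linguist]] [Conj and] [NP [Pron everyone]]]]]
The words 'handed everyone and that editor some old linguist and everyone' are exhaustively dominated by a single VP node (built by VP → V NP NP), so they form a constituent.

Yes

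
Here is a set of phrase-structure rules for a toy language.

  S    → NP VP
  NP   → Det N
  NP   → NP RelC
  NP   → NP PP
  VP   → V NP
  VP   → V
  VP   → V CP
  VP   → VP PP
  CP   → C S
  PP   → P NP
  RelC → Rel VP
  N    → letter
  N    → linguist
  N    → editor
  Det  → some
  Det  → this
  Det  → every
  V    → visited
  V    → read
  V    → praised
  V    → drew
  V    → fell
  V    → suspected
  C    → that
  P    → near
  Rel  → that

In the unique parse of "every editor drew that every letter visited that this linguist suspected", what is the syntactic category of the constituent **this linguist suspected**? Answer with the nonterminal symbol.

S

[S [NP [Det every] [N editor]] [VP [V drew] [CP [C that] [S [NP [Det every] [N letter]] [VP [V visited] [CP [C that] [S [NP [Det this] [N linguist]] [VP [V suspected]]]]]]]]]
The span 'this linguist suspected' is the S node built by S → NP VP.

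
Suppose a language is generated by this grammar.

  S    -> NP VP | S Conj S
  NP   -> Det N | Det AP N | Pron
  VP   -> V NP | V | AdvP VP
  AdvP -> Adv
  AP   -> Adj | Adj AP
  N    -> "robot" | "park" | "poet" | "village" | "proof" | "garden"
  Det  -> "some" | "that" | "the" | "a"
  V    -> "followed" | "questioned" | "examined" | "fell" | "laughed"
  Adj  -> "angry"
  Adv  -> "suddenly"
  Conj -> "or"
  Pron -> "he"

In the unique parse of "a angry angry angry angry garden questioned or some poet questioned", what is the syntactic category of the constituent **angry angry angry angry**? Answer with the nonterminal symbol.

AP

[S [S [NP [Det a] [AP [Adj angry] [AP [Adj angry] [AP [Adj angry] [AP [Adj angry]]]]] [N garden]] [VP [V questioned]]] [Conj or] [S [NP [Det some] [N poet]] [VP [V questioned]]]]
The span 'angry angry angry angry' is the AP node built by AP → Adj AP.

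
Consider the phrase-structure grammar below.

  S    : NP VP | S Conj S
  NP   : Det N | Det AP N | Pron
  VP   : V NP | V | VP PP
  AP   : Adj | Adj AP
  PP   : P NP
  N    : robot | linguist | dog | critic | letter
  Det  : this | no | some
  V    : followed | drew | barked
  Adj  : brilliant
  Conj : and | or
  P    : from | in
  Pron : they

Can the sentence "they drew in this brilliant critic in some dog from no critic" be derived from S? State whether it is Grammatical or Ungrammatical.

S
  NP
    Pron: they
  VP
    VP
      VP
        VP
          V: drew
        PP
          P: in
          NP
            Det: this
            AP
              Adj: brilliant
            N: critic
      PP
        P: in
        NP
          Det: some
          N: dog
    PP
      P: from
      NP
        Det: no
        N: critic
Every word is introduced by a lexical rule and the phrasal rules combine the resulting categories into a single S.

Grammatical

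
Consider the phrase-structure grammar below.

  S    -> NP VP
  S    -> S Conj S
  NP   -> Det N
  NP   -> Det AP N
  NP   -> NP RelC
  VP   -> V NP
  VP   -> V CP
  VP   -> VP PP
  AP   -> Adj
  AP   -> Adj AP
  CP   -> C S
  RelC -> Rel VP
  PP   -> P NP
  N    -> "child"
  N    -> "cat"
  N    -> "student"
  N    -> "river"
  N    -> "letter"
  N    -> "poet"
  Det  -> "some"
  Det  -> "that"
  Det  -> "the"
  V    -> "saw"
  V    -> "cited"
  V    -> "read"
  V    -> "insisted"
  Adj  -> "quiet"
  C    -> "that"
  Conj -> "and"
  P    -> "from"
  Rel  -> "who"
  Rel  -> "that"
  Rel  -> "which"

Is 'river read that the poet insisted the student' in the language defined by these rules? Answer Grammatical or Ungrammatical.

For S → NP VP, no prefix of the string parses as an NP. The alternative S rule S → S Conj S likewise has no satisfying split.

Ungrammatical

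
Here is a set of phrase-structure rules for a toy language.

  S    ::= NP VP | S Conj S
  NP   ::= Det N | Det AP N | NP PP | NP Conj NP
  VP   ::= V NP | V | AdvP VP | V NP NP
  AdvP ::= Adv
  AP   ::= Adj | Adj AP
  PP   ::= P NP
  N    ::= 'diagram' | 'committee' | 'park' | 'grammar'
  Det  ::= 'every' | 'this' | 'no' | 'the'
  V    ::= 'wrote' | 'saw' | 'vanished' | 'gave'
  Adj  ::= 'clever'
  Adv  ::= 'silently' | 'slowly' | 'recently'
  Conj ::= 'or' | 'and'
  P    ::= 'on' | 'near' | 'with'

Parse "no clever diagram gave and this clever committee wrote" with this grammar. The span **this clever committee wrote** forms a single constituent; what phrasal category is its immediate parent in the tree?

[S [S [NP [Det no] [AP [Adj clever]] [N diagram]] [VP [V gave]]] [Conj and] [S [NP [Det this] [AP [Adj clever]] [N committee]] [VP [V wrote]]]]
The span 'this clever committee wrote' is the S node built by S → NP VP.
Its mother is the S built by S → S Conj S.

S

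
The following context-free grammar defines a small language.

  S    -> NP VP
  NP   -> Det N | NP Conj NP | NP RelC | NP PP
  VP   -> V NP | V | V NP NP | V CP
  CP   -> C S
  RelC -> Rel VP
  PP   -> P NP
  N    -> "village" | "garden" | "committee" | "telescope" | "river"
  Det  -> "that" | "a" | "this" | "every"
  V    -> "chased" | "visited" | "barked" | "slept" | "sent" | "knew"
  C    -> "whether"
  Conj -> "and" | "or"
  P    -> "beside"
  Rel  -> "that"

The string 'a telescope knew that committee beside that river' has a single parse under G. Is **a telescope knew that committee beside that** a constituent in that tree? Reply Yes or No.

No

[S [NP [Det a] [N telescope]] [VP [V knew] [NP [NP [Det that] [N committee]] [PP [P beside] [NP [Det that] [N river]]]]]]
The smallest constituent containing 'a telescope knew that committee beside that' is the S spanning 'a telescope knew that committee beside that river'; no single node in the tree dominates exactly the given words.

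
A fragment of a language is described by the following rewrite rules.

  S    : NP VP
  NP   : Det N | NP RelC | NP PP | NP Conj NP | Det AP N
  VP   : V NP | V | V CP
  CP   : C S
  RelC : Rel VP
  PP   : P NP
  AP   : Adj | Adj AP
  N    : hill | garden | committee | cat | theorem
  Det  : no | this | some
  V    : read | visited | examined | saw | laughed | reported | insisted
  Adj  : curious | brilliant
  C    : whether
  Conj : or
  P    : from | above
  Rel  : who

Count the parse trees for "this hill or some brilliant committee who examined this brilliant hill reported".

2

The two bracketings:
[S [NP [NP [NP [Det this] [N hill]] [Conj or] [NP [Det some] [AP [Adj brilliant]] [N committee]]] [RelC [Rel who] [VP [V examined] [NP [Det this] [AP [Adj brilliant]] [N hill]]]]] [VP [V reported]]]
[S [NP [NP [Det this] [N hill]] [Conj or] [NP [NP [Det some] [AP [Adj brilliant]] [N committee]] [RelC [Rel who] [VP [V examined] [NP [Det this] [AP [Adj brilliant]] [N hill]]]]]] [VP [V reported]]]
The trees differ in how a recursive rule is bracketed over the same span.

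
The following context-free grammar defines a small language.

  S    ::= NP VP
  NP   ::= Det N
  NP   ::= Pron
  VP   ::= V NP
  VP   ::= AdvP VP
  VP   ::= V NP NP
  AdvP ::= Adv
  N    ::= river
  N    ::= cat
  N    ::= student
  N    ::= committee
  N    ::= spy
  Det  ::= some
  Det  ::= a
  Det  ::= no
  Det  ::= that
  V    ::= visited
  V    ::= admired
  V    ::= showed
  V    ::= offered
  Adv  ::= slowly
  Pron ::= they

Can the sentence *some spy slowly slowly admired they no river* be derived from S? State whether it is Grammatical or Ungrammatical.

S
  NP
    Det: some
    N: spy
  VP
    AdvP
      Adv: slowly
    VP
      AdvP
        Adv: slowly
      VP
        V: admired
        NP
          Pron: they
        NP
          Det: no
          N: river
Each bracket corresponds to one application of a listed rule, so the string is derivable from S.

Grammatical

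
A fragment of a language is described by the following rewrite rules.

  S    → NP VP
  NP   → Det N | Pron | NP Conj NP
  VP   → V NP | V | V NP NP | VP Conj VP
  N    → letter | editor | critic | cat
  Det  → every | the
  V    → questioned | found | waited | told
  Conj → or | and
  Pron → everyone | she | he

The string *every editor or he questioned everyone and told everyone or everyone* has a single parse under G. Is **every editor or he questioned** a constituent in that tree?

[S [NP [NP [Det every] [N editor]] [Conj or] [NP [Pron he]]] [VP [VP [V questioned] [NP [Pron everyone]]] [Conj and] [VP [V told] [NP [NP [Pron everyone]] [Conj or] [NP [Pron everyone]]]]]]
The smallest constituent containing 'every editor or he questioned' is the S spanning 'every editor or he questioned everyone and told everyone or everyone'; no single node in the tree dominates exactly the given words.

No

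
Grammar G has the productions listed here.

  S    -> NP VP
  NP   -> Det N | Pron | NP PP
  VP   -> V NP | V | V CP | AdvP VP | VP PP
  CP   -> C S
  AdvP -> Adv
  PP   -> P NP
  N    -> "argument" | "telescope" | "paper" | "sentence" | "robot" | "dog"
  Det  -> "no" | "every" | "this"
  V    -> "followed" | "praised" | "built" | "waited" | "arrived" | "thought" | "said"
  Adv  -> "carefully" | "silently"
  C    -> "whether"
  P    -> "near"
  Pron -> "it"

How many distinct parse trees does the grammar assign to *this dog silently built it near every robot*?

Two of the 3 distinct bracketings:
[S [NP [Det this] [N dog]] [VP [AdvP [Adv silently]] [VP [V built] [NP [NP [Pron it]] [PP [P near] [NP [Det every] [N robot]]]]]]]
[S [NP [Det this] [N dog]] [VP [AdvP [Adv silently]] [VP [VP [V built] [NP [Pron it]]] [PP [P near] [NP [Det every] [N robot]]]]]]
The difference turns on whether NP → NP PP is used at the relevant span, versus an alternative expansion of NP.

3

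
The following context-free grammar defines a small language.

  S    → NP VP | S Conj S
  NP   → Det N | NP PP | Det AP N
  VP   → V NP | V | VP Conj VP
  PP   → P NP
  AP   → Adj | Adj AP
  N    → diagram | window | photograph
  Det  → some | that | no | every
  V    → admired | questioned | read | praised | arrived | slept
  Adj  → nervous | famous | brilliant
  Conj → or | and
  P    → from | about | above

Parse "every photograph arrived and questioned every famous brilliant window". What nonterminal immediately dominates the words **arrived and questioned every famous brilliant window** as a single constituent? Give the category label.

VP

S
  NP
    Det: every
    N: photograph
  VP
    VP
      V: arrived
    Conj: and
    VP
      V: questioned
      NP
        Det: every
        AP
          Adj: famous
          AP
            Adj: brilliant
        N: window
The span 'arrived and questioned every famous brilliant window' is the VP node built by VP → VP Conj VP.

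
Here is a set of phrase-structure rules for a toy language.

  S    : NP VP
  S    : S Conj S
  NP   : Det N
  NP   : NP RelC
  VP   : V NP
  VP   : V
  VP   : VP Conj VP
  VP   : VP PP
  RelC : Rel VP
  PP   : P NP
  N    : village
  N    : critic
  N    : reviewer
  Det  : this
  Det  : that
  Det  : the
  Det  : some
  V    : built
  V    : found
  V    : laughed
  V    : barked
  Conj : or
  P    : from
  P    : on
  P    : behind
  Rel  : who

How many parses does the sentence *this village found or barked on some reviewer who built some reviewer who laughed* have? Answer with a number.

Two of the 4 distinct bracketings:
[S [NP [Det this] [N village]] [VP [VP [V found]] [Conj or] [VP [VP [V barked]] [PP [P on] [NP [NP [Det some] [N reviewer]] [RelC [Rel who] [VP [V built] [NP [NP [Det some] [N reviewer]] [RelC [Rel who] [VP [V laughed]]]]]]]]]]]
[S [NP [Det this] [N village]] [VP [VP [V found]] [Conj or] [VP [VP [V barked]] [PP [P on] [NP [NP [NP [Det some] [N reviewer]] [RelC [Rel who] [VP [V built] [NP [Det some] [N reviewer]]]]] [RelC [Rel who] [VP [V laughed]]]]]]]]
The trees differ in how a recursive rule is bracketed over the same span.

4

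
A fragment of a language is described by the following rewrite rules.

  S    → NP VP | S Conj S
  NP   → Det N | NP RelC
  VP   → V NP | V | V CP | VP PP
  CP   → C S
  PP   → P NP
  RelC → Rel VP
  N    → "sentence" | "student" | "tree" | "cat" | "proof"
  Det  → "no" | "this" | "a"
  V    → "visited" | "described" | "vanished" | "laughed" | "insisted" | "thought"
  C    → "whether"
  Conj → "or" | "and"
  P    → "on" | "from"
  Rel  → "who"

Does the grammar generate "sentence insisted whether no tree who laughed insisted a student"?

For S → NP VP, no prefix of the string parses as an NP. The alternative S rule S → S Conj S likewise has no satisfying split.

Ungrammatical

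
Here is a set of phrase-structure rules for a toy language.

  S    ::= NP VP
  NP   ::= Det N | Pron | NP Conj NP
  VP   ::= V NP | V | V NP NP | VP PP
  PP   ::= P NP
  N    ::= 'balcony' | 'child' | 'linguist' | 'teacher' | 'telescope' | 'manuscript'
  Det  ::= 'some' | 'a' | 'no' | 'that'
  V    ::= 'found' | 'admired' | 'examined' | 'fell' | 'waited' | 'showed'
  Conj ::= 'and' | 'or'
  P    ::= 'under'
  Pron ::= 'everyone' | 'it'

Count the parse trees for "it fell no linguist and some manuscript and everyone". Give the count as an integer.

2

The two bracketings:
[S [NP [Pron it]] [VP [V fell] [NP [NP [Det no] [N linguist]] [Conj and] [NP [NP [Det some] [N manuscript]] [Conj and] [NP [Pron everyone]]]]]]
[S [NP [Pron it]] [VP [V fell] [NP [NP [NP [Det no] [N linguist]] [Conj and] [NP [Det some] [N manuscript]]] [Conj and] [NP [Pron everyone]]]]]
The trees differ in how a recursive rule is bracketed over the same span.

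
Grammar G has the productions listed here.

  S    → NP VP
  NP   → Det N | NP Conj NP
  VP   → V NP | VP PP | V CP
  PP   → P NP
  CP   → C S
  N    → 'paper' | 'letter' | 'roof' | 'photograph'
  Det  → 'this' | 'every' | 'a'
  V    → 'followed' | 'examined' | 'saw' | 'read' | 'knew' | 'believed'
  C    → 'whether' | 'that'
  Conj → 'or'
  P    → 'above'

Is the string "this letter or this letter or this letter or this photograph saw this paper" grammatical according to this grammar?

Grammatical

[S [NP [NP [Det this] [N letter]] [Conj or] [NP [NP [Det this] [N letter]] [Conj or] [NP [NP [Det this] [N letter]] [Conj or] [NP [Det this] [N photograph]]]]] [VP [V saw] [NP [Det this] [N paper]]]]
Every word is introduced by a lexical rule and the phrasal rules combine the resulting categories into a single S.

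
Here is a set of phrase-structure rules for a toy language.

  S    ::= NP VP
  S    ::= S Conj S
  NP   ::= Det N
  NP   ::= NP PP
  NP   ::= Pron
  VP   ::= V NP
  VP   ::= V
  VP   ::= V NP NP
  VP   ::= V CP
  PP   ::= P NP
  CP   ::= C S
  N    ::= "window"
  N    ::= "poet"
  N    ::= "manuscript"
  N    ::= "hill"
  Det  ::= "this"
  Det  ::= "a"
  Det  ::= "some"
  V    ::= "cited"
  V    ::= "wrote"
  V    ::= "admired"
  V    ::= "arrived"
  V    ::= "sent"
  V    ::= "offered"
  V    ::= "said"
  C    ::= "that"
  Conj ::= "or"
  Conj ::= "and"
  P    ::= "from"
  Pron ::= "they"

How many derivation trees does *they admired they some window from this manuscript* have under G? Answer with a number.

1

[S [NP [Pron they]] [VP [V admired] [NP [Pron they]] [NP [NP [Det some] [N window]] [PP [P from] [NP [Det this] [N manuscript]]]]]]
No rule offers an alternative attachment or grouping for any span, so this is the only derivation.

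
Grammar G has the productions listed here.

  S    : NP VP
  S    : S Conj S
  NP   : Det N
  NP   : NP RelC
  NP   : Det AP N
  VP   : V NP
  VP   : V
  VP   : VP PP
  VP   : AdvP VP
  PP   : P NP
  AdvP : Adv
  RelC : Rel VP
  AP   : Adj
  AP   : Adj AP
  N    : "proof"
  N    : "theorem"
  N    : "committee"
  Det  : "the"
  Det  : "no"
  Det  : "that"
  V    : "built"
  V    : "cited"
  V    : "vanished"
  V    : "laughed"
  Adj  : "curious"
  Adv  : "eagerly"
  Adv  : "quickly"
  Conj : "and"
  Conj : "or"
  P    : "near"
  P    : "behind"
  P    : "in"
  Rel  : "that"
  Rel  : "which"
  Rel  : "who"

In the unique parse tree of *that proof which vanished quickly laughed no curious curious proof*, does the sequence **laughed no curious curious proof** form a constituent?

Yes

[S [NP [NP [Det that] [N proof]] [RelC [Rel which] [VP [V vanished]]]] [VP [AdvP [Adv quickly]] [VP [V laughed] [NP [Det no] [AP [Adj curious] [AP [Adj curious]]] [N proof]]]]]
The words 'laughed no curious curious proof' are exhaustively dominated by a single VP node (built by VP → V NP), so they form a constituent.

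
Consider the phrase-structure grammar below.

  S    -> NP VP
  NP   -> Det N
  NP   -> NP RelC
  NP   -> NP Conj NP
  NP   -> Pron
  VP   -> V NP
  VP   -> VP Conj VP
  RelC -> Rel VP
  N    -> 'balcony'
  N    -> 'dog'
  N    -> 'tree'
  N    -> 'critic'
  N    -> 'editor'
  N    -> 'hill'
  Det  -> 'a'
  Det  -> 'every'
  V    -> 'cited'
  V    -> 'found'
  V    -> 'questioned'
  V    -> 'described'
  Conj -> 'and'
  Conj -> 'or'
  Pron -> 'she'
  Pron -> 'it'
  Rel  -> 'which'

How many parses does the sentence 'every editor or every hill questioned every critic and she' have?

[S [NP [NP [Det every] [N editor]] [Conj or] [NP [Det every] [N hill]]] [VP [V questioned] [NP [NP [Det every] [N critic]] [Conj and] [NP [Pron she]]]]]
No rule offers an alternative attachment or grouping for any span, so this is the only derivation.

1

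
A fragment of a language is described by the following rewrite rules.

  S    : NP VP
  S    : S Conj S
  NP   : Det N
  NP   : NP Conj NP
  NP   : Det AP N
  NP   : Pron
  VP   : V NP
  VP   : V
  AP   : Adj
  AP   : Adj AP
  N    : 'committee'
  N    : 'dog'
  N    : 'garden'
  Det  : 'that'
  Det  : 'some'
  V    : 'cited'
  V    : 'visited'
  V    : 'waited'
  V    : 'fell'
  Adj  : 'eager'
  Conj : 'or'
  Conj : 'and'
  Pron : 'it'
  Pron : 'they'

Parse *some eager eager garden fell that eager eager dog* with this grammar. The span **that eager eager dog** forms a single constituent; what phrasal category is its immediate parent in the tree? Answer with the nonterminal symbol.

S
  NP
    Det: some
    AP
      Adj: eager
      AP
        Adj: eager
    N: garden
  VP
    V: fell
    NP
      Det: that
      AP
        Adj: eager
        AP
          Adj: eager
      N: dog
The span 'that eager eager dog' is the NP node built by NP → Det AP N.
Its mother is the VP built by VP → V NP.

VP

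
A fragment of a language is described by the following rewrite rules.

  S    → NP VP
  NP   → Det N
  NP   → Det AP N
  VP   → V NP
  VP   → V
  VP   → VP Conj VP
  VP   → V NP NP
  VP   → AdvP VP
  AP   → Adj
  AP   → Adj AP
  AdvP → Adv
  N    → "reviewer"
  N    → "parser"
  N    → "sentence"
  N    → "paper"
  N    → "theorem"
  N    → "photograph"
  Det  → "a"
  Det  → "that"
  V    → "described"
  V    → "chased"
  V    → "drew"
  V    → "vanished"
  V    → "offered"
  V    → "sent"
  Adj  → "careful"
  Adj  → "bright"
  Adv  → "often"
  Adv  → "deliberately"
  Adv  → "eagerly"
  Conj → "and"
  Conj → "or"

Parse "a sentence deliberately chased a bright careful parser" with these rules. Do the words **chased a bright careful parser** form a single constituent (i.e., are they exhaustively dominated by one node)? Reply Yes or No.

Yes

[S [NP [Det a] [N sentence]] [VP [AdvP [Adv deliberately]] [VP [V chased] [NP [Det a] [AP [Adj bright] [AP [Adj careful]]] [N parser]]]]]
The words 'chased a bright careful parser' are exhaustively dominated by a single VP node (built by VP → V NP), so they form a constituent.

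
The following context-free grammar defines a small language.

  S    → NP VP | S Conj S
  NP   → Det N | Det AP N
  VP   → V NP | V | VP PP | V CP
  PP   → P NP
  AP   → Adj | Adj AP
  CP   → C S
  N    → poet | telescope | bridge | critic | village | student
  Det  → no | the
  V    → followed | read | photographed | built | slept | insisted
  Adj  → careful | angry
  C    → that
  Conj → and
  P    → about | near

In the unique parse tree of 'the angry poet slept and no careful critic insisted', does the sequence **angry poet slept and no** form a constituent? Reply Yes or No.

[S [S [NP [Det the] [AP [Adj angry]] [N poet]] [VP [V slept]]] [Conj and] [S [NP [Det no] [AP [Adj careful]] [N critic]] [VP [V insisted]]]]
The smallest constituent containing 'angry poet slept and no' is the S spanning 'the angry poet slept and no careful critic insisted'; no single node in the tree dominates exactly the given words.

No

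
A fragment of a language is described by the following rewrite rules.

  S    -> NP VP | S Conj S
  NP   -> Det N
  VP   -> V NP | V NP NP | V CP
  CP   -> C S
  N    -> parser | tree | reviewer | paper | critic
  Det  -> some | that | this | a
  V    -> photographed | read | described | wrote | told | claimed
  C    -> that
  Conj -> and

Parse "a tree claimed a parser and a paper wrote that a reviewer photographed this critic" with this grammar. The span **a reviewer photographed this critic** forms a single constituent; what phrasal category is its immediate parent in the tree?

CP

S
  S
    NP
      Det: a
      N: tree
    VP
      V: claimed
      NP
        Det: a
        N: parser
  Conj: and
  S
    NP
      Det: a
      N: paper
    VP
      V: wrote
      CP
        C: that
        S
          NP
            Det: a
            N: reviewer
          VP
            V: photographed
            NP
              Det: this
              N: critic
The span 'a reviewer photographed this critic' is the S node built by S → NP VP.
Its mother is the CP built by CP → C S.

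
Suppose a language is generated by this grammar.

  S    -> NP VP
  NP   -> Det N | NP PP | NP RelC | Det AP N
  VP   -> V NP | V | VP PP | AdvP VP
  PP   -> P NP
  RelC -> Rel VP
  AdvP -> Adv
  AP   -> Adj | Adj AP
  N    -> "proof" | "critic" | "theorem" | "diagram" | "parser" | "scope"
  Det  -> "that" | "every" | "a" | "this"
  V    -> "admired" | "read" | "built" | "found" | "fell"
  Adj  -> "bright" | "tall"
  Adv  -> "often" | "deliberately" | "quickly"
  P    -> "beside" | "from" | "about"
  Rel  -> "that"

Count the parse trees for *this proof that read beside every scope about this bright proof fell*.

5

Two of the 5 distinct bracketings:
[S [NP [NP [NP [Det this] [N proof]] [RelC [Rel that] [VP [V read]]]] [PP [P beside] [NP [NP [Det every] [N scope]] [PP [P about] [NP [Det this] [AP [Adj bright]] [N proof]]]]]] [VP [V fell]]]
[S [NP [NP [NP [NP [Det this] [N proof]] [RelC [Rel that] [VP [V read]]]] [PP [P beside] [NP [Det every] [N scope]]]] [PP [P about] [NP [Det this] [AP [Adj bright]] [N proof]]]] [VP [V fell]]]
The trees differ in how a recursive rule is bracketed over the same span.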